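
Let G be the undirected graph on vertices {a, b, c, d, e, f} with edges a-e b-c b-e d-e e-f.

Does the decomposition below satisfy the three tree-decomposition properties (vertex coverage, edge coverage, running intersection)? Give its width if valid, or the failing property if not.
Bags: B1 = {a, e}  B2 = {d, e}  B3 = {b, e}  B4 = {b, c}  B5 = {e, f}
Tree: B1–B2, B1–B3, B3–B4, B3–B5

Vertex coverage: the bags together contain {a, b, c, d, e, f}, the full vertex set. Edge coverage: each edge of G has both endpoints in at least one bag. Running intersection: for every vertex, the bags containing it form a connected subtree. All three properties hold, so this is a valid tree decomposition of width max|bag| − 1 = 1, and hence tw(G) ≤ 1.

Yes; width 1.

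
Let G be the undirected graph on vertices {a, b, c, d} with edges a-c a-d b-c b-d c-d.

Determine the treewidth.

A width-2 tree decomposition is:
Bags: B1 = {b, c, d}  B2 = {a, c, d}
Tree: B1–B2
Every bag has size at most 3, so the width is 3 − 1 = 2 and tw(G) ≤ 2. On the other hand G contains the 3-clique {a, c, d}. A clique must lie in a single bag of any decomposition, so no decomposition can have width below 2. Combining the bounds, tw(G) = 2.

2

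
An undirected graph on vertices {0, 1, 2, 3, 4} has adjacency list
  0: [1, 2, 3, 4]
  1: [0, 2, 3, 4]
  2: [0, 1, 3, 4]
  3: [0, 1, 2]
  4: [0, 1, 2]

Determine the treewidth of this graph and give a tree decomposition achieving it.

Treewidth 3.
One optimal decomposition is:
Bags: B1 = {0, 1, 2, 4}  B2 = {0, 1, 2, 3}
Tree: B1–B2

The largest bag has 4 vertices, giving width 3; this decomposition certifies tw(G) ≤ 3. Conversely, {0, 1, 2, 3} is a clique of size 4, and the vertices of any clique must share a bag in every tree decomposition; so some bag has ≥ 4 vertices and tw(G) ≥ 3. Therefore the treewidth is 3.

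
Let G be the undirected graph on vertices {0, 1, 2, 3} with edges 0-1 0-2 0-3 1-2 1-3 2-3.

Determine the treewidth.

3

A width-3 tree decomposition is:
Bags: B1 = {0, 1, 2, 3}
Tree: (single bag)
A single bag containing all 4 vertices is trivially a valid decomposition of width 3. For the lower bound, the 4 vertices {0, 1, 2, 3} are pairwise adjacent, and any tree decomposition puts a clique entirely inside one bag — forcing width ≥ 3. Hence tw(G) = 3 exactly.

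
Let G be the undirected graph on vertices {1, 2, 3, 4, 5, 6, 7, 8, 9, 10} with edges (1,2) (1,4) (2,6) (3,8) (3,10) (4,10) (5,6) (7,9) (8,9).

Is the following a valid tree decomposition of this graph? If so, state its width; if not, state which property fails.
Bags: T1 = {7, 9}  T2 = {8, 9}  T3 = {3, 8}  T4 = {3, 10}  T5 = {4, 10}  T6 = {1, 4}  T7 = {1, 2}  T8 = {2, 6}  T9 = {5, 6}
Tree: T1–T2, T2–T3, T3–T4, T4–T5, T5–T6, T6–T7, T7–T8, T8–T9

Yes; width 1.

Vertex coverage: the bags together contain {1, 2, 3, 4, 5, 6, 7, 8, 9, 10}, the full vertex set. Edge coverage: each edge of G has both endpoints in at least one bag. Running intersection: for every vertex, the bags containing it form a connected subtree. All three properties hold, so this is a valid tree decomposition of width max|bag| − 1 = 1, and hence tw(G) ≤ 1.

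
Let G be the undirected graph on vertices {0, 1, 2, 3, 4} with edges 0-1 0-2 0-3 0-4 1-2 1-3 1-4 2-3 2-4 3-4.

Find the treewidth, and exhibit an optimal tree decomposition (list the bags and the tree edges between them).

With just one bag of size 5, the width is 5 − 1 = 4, so tw(G) ≤ 4. Conversely, {0, 1, 2, 3, 4} is a clique of size 5, and the vertices of any clique must share a bag in every tree decomposition; so some bag has ≥ 5 vertices and tw(G) ≥ 4. Hence tw(G) = 4 exactly.

Treewidth 4.
One such decomposition:
Bags: B1 = {0, 1, 2, 3, 4}
Tree: (single bag)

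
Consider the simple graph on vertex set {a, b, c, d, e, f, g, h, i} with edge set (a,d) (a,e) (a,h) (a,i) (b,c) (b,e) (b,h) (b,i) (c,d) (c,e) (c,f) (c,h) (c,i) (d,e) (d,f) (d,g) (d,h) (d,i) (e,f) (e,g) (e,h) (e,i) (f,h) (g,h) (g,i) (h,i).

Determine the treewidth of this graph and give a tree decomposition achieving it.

Treewidth 4.
One such decomposition:
Bags: B1 = {c, d, e, h, i}  B2 = {b, c, e, h, i}  B3 = {c, d, e, f, h}  B4 = {a, d, e, h, i}  B5 = {d, e, g, h, i}
Tree: B1–B2, B1–B3, B1–B4, B1–B5

Every bag has size at most 5, so the width is 5 − 1 = 4 and tw(G) ≤ 4. For the lower bound, the 5 vertices {c, d, e, f, h} are pairwise adjacent, and any tree decomposition puts a clique entirely inside one bag — forcing width ≥ 4. Therefore the treewidth is 4.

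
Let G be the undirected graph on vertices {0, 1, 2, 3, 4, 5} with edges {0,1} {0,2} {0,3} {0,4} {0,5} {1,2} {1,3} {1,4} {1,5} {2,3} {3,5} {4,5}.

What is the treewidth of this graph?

3

A width-3 tree decomposition is:
Bags: B1 = {0, 1, 4, 5}  B2 = {0, 1, 3, 5}  B3 = {0, 1, 2, 3}
Tree: B1–B2, B2–B3
The largest bag has 4 vertices, giving width 3; this decomposition certifies tw(G) ≤ 3. On the other hand G contains the 4-clique {0, 1, 2, 3}. A clique must lie in a single bag of any decomposition, so no decomposition can have width below 3. Combining the bounds, tw(G) = 3.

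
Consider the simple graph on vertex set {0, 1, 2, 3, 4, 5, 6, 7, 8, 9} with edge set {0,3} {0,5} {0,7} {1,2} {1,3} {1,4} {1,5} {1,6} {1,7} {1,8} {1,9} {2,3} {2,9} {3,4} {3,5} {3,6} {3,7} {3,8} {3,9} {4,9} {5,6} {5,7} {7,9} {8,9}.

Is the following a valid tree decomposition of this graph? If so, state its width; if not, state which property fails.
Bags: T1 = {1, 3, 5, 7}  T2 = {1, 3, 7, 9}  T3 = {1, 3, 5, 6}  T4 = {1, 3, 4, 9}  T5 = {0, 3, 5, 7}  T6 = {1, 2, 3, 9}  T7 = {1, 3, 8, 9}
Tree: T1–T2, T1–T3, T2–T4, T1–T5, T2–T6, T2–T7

Every vertex of G appears in some bag (union = {0, 1, 2, 3, 4, 5, 6, 7, 8, 9}); every edge is covered by a bag; and for each vertex v the set of bags containing v is connected in the bag tree. The decomposition is therefore valid. The largest bag has 4 vertices, so the width is 3.

Yes; width 3.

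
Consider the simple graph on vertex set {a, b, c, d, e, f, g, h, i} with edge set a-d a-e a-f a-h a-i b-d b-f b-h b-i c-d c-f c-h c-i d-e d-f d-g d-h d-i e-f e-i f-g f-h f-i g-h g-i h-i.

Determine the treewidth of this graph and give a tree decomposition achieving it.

Every bag has size at most 5, so the width is 5 − 1 = 4 and tw(G) ≤ 4. Conversely, {a, d, e, f, i} is a clique of size 5, and the vertices of any clique must share a bag in every tree decomposition; so some bag has ≥ 5 vertices and tw(G) ≥ 4. Combining the bounds, tw(G) = 4.

Treewidth 4.
One such decomposition:
Bags: B1 = {a, d, f, h, i}  B2 = {a, d, e, f, i}  B3 = {d, f, g, h, i}  B4 = {b, d, f, h, i}  B5 = {c, d, f, h, i}
Tree: B1–B2, B1–B3, B1–B4, B1–B5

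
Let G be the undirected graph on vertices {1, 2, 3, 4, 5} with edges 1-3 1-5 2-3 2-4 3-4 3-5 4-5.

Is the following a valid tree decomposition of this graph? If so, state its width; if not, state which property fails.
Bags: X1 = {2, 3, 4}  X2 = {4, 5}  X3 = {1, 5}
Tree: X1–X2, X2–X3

A tree decomposition must satisfy three properties: every vertex lies in some bag; for every edge, both endpoints lie together in some bag; and for every vertex, the bags containing it form a connected subtree. Here edge (3,5) lies in no bag, so the decomposition is invalid.

No — edge (3,5) lies in no bag.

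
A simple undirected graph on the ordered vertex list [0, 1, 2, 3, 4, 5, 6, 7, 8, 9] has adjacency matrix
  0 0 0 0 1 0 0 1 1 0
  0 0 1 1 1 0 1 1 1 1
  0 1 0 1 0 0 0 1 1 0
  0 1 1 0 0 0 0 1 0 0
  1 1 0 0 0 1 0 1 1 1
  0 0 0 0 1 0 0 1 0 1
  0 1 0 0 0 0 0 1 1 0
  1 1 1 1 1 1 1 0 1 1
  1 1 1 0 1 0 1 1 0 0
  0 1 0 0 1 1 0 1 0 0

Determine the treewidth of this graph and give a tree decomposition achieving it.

Every bag has size at most 4, so the width is 4 − 1 = 3 and tw(G) ≤ 3. On the other hand G contains the 4-clique {0, 4, 7, 8}. A clique must lie in a single bag of any decomposition, so no decomposition can have width below 3. Hence tw(G) = 3 exactly.

Treewidth 3.
One optimal decomposition is:
Bags: B1 = {1, 4, 7, 8}  B2 = {1, 2, 7, 8}  B3 = {1, 2, 3, 7}  B4 = {1, 4, 7, 9}  B5 = {4, 5, 7, 9}  B6 = {1, 6, 7, 8}  B7 = {0, 4, 7, 8}
Tree: B1–B2, B2–B3, B1–B4, B4–B5, B1–B6, B1–B7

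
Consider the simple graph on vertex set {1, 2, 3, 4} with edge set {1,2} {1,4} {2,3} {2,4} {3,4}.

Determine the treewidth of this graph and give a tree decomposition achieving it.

The largest bag has 3 vertices, giving width 2; this decomposition certifies tw(G) ≤ 2. Conversely, {1, 2, 4} is a clique of size 3, and the vertices of any clique must share a bag in every tree decomposition; so some bag has ≥ 3 vertices and tw(G) ≥ 2. Combining the bounds, tw(G) = 2.

Treewidth 2.
One such decomposition:
Bags: B1 = {2, 3, 4}  B2 = {1, 2, 4}
Tree: B1–B2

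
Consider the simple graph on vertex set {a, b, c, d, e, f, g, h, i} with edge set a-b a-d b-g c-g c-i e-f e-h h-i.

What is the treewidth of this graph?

A width-1 tree decomposition is:
Bags: B1 = {a, d}  B2 = {a, b}  B3 = {b, g}  B4 = {c, g}  B5 = {c, i}  B6 = {h, i}  B7 = {e, h}  B8 = {e, f}
Tree: B1–B2, B2–B3, B3–B4, B4–B5, B5–B6, B6–B7, B7–B8
Each bag holds 2 vertices, so the decomposition has width 1, which upper-bounds the treewidth. Since G has at least one edge (e.g. d–a), it is not an edgeless graph, so tw(G) ≥ 1. The upper and lower bounds meet at 1, so that is the treewidth.

1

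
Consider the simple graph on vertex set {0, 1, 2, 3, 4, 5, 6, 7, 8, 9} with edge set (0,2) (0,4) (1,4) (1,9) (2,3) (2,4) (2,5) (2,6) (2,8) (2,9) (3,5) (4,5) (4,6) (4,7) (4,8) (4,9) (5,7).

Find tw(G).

A width-2 tree decomposition is:
Bags: B1 = {2, 4, 5}  B2 = {2, 4, 6}  B3 = {2, 4, 8}  B4 = {4, 5, 7}  B5 = {2, 4, 9}  B6 = {0, 2, 4}  B7 = {1, 4, 9}  B8 = {2, 3, 5}
Tree: B1–B2, B2–B3, B1–B4, B3–B5, B3–B6, B5–B7, B1–B8
Every bag has size at most 3, so the width is 3 − 1 = 2 and tw(G) ≤ 2. On the other hand G contains the 3-clique {2, 3, 5}. A clique must lie in a single bag of any decomposition, so no decomposition can have width below 2. Hence tw(G) = 2 exactly.

2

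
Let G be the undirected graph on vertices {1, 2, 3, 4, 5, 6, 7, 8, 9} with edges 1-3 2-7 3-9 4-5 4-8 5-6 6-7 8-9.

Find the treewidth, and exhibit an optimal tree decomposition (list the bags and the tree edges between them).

Each bag holds 2 vertices, so the decomposition has width 1, which upper-bounds the treewidth. Any graph with an edge has treewidth ≥ 1, and G has the edge 1–3. Hence tw(G) = 1 exactly.

Treewidth 1.
One optimal decomposition is:
Bags: B1 = {1, 3}  B2 = {3, 9}  B3 = {8, 9}  B4 = {4, 8}  B5 = {4, 5}  B6 = {5, 6}  B7 = {6, 7}  B8 = {2, 7}
Tree: B1–B2, B2–B3, B3–B4, B4–B5, B5–B6, B6–B7, B7–B8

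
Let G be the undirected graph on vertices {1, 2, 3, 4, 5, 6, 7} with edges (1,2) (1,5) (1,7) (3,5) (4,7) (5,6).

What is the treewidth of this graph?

A width-1 tree decomposition is:
Bags: B1 = {1, 2}  B2 = {1, 7}  B3 = {1, 5}  B4 = {5, 6}  B5 = {3, 5}  B6 = {4, 7}
Tree: B1–B2, B1–B3, B3–B4, B4–B5, B2–B6
Each bag holds 2 vertices, so the decomposition has width 1, which upper-bounds the treewidth. Any graph with an edge has treewidth ≥ 1, and G has the edge 1–2. The upper and lower bounds meet at 1, so that is the treewidth.

1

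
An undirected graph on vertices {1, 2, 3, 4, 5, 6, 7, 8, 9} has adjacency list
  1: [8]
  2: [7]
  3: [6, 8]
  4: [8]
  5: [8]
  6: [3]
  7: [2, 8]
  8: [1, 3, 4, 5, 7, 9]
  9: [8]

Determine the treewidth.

A width-1 tree decomposition is:
Bags: B1 = {3, 8}  B2 = {7, 8}  B3 = {2, 7}  B4 = {1, 8}  B5 = {5, 8}  B6 = {4, 8}  B7 = {3, 6}  B8 = {8, 9}
Tree: B1–B2, B2–B3, B2–B4, B1–B5, B5–B6, B1–B7, B1–B8
Each bag holds 2 vertices, so the decomposition has width 1, which upper-bounds the treewidth. G has an edge, so its treewidth is at least 1. Combining the bounds, tw(G) = 1.

1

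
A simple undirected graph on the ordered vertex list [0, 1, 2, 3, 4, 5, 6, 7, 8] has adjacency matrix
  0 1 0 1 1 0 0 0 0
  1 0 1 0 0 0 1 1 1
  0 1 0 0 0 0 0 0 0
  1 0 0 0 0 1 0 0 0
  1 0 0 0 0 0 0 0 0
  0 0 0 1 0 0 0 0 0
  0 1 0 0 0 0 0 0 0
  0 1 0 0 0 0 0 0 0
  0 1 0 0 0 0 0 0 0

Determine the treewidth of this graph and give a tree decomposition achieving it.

Treewidth 1.
One such decomposition:
Bags: B1 = {0, 3}  B2 = {0, 1}  B3 = {3, 5}  B4 = {1, 8}  B5 = {1, 2}  B6 = {1, 7}  B7 = {1, 6}  B8 = {0, 4}
Tree: B1–B2, B1–B3, B2–B4, B4–B5, B5–B6, B6–B7, B1–B8

The largest bag has 2 vertices, giving width 1; this decomposition certifies tw(G) ≤ 1. Since G has at least one edge (e.g. 0–3), it is not an edgeless graph, so tw(G) ≥ 1. Therefore the treewidth is 1.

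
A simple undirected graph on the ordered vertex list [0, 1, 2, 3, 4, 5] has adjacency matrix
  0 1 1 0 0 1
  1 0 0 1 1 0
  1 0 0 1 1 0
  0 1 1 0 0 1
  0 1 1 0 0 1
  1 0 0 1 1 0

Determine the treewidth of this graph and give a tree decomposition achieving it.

The largest bag has 4 vertices, giving width 3; this decomposition certifies tw(G) ≤ 3. For the lower bound: the 4 vertex sets {3,5}, {0,1}, {2}, {4} are disjoint, each induces a connected subgraph, and every pair is joined by at least one edge of G. Contracting each set to a single vertex therefore yields K_{4} as a minor, and since treewidth is minor-monotone, tw(G) ≥ tw(K_{4}) = 3. Therefore the treewidth is 3.

Treewidth 3.
Bags: B1 = {1, 2, 3, 5}  B2 = {0, 1, 2, 5}  B3 = {1, 2, 4, 5}
Tree: B1–B2, B2–B3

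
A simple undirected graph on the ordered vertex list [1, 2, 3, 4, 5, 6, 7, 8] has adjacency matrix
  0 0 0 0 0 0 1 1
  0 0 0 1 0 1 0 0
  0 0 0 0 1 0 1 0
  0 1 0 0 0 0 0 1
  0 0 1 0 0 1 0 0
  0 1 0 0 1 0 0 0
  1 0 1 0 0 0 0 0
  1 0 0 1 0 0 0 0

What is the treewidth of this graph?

A width-2 tree decomposition is:
Bags: B1 = {1, 4, 8}  B2 = {1, 4, 7}  B3 = {3, 4, 7}  B4 = {3, 4, 5}  B5 = {4, 5, 6}  B6 = {2, 4, 6}
Tree: B1–B2, B2–B3, B3–B4, B4–B5, B5–B6
Every bag has size at most 3, so the width is 3 − 1 = 2 and tw(G) ≤ 2. The edges 4–8–1–7–3–5–6–2–4 form a cycle, so G is not a tree and its treewidth is at least 2. Therefore the treewidth is 2.

2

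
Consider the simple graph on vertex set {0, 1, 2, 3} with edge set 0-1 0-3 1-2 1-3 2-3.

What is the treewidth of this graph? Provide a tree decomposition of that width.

Treewidth 2.
One optimal decomposition is:
Bags: B1 = {1, 2, 3}  B2 = {0, 1, 3}
Tree: B1–B2

The largest bag has 3 vertices, giving width 2; this decomposition certifies tw(G) ≤ 2. Conversely, {0, 1, 3} is a clique of size 3, and the vertices of any clique must share a bag in every tree decomposition; so some bag has ≥ 3 vertices and tw(G) ≥ 2. Therefore the treewidth is 2.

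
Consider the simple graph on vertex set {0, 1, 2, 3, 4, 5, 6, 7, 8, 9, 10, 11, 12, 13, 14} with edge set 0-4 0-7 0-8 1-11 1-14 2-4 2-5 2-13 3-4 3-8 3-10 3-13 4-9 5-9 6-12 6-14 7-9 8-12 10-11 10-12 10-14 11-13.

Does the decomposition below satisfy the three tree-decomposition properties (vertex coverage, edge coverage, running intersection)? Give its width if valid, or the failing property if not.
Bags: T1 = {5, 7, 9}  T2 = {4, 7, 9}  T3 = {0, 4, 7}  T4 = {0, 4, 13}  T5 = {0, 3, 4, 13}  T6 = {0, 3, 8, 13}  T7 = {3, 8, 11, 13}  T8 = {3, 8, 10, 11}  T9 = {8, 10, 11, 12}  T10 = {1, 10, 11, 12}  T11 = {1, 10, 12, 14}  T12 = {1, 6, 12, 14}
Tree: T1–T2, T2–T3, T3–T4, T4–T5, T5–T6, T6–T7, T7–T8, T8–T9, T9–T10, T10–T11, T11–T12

A tree decomposition must satisfy three properties: every vertex lies in some bag; for every edge, both endpoints lie together in some bag; and for every vertex, the bags containing it form a connected subtree. Here vertex 2 appears in no bag, so the decomposition is invalid.

No — vertex 2 appears in no bag.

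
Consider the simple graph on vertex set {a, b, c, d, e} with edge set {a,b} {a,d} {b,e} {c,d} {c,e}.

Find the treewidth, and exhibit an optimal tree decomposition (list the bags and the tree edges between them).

The largest bag has 3 vertices, giving width 2; this decomposition certifies tw(G) ≤ 2. For the lower bound, G contains the cycle e–b–a–d–c–e, so G is not a forest; only forests have treewidth ≤ 1, hence tw(G) ≥ 2. Combining the bounds, tw(G) = 2.

Treewidth 2.
Bags: B1 = {a, b, e}  B2 = {a, d, e}  B3 = {c, d, e}
Tree: B1–B2, B2–B3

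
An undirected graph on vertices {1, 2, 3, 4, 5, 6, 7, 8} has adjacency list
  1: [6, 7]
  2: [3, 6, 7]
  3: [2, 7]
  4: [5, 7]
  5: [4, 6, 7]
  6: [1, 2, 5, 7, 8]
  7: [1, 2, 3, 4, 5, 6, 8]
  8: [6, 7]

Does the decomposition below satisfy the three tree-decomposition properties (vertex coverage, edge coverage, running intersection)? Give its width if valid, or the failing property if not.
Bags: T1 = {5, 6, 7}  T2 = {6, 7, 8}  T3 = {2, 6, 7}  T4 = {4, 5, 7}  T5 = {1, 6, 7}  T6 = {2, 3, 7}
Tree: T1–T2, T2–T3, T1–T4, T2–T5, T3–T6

Every vertex of G appears in some bag (union = {1, 2, 3, 4, 5, 6, 7, 8}); every edge is covered by a bag; and for each vertex v the set of bags containing v is connected in the bag tree. The decomposition is therefore valid. The largest bag has 3 vertices, so the width is 2.

Yes; width 2.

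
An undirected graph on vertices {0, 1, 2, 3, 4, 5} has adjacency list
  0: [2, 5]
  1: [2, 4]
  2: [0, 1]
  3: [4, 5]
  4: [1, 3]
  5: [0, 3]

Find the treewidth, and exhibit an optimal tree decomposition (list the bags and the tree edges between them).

Treewidth 2.
Bags: B1 = {0, 3, 5}  B2 = {0, 2, 3}  B3 = {1, 2, 3}  B4 = {1, 3, 4}
Tree: B1–B2, B2–B3, B3–B4

The largest bag has 3 vertices, giving width 2; this decomposition certifies tw(G) ≤ 2. Since 3–5–0–2–1–4–3 is a cycle in G, G is not acyclic. Forests are exactly the graphs of treewidth ≤ 1, so tw(G) ≥ 2. Combining the bounds, tw(G) = 2.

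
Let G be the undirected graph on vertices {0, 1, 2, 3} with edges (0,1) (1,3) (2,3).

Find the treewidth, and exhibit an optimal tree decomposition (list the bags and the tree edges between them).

Treewidth 1.
Bags: B1 = {1, 3}  B2 = {2, 3}  B3 = {0, 1}
Tree: B1–B2, B1–B3

The largest bag has 2 vertices, giving width 1; this decomposition certifies tw(G) ≤ 1. Since G has at least one edge (e.g. 1–3), it is not an edgeless graph, so tw(G) ≥ 1. The upper and lower bounds meet at 1, so that is the treewidth.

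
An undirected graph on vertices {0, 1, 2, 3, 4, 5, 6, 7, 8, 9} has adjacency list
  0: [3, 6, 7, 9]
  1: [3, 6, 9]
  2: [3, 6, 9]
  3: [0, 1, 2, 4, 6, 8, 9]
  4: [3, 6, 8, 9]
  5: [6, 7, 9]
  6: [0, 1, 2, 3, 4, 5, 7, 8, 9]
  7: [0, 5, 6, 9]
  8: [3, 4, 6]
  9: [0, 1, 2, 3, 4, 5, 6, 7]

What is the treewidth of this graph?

A width-3 tree decomposition is:
Bags: B1 = {3, 4, 6, 9}  B2 = {0, 3, 6, 9}  B3 = {0, 6, 7, 9}  B4 = {1, 3, 6, 9}  B5 = {5, 6, 7, 9}  B6 = {3, 4, 6, 8}  B7 = {2, 3, 6, 9}
Tree: B1–B2, B2–B3, B1–B4, B3–B5, B1–B6, B2–B7
The largest bag has 4 vertices, giving width 3; this decomposition certifies tw(G) ≤ 3. On the other hand G contains the 4-clique {3, 4, 6, 8}. A clique must lie in a single bag of any decomposition, so no decomposition can have width below 3. Combining the bounds, tw(G) = 3.

3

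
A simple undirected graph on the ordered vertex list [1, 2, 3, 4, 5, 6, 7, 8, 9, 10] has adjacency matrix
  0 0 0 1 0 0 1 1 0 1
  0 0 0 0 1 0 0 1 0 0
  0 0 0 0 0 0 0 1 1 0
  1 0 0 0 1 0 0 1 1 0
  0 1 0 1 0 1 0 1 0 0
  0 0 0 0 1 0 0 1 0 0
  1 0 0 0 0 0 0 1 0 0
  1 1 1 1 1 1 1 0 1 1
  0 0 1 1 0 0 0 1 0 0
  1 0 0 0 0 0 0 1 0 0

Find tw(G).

2

A width-2 tree decomposition is:
Bags: B1 = {1, 4, 8}  B2 = {4, 5, 8}  B3 = {4, 8, 9}  B4 = {5, 6, 8}  B5 = {2, 5, 8}  B6 = {3, 8, 9}  B7 = {1, 7, 8}  B8 = {1, 8, 10}
Tree: B1–B2, B1–B3, B2–B4, B2–B5, B3–B6, B1–B7, B7–B8
The largest bag has 3 vertices, giving width 2; this decomposition certifies tw(G) ≤ 2. For the lower bound, the 3 vertices {1, 8, 10} are pairwise adjacent, and any tree decomposition puts a clique entirely inside one bag — forcing width ≥ 2. Therefore the treewidth is 2.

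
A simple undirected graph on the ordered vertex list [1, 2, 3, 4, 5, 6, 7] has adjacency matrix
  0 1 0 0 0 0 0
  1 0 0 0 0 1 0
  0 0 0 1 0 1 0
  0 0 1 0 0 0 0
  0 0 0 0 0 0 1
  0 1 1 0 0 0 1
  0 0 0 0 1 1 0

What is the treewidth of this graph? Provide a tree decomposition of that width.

The largest bag has 2 vertices, giving width 1; this decomposition certifies tw(G) ≤ 1. Since G has at least one edge (e.g. 5–7), it is not an edgeless graph, so tw(G) ≥ 1. Combining the bounds, tw(G) = 1.

Treewidth 1.
One such decomposition:
Bags: B1 = {5, 7}  B2 = {6, 7}  B3 = {3, 6}  B4 = {3, 4}  B5 = {2, 6}  B6 = {1, 2}
Tree: B1–B2, B2–B3, B3–B4, B2–B5, B5–B6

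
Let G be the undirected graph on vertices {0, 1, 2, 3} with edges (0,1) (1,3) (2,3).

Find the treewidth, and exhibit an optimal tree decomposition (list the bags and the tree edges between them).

Every bag has size at most 2, so the width is 2 − 1 = 1 and tw(G) ≤ 1. G has an edge, so its treewidth is at least 1. Therefore the treewidth is 1.

Treewidth 1.
One optimal decomposition is:
Bags: B1 = {1, 3}  B2 = {2, 3}  B3 = {0, 1}
Tree: B1–B2, B1–B3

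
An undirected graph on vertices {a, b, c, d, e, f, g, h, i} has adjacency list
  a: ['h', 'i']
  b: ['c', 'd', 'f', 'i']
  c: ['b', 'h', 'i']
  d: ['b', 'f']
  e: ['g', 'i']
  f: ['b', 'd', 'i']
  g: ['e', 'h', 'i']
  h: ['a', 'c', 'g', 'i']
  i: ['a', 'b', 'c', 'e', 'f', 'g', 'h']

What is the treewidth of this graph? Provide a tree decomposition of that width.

The largest bag has 3 vertices, giving width 2; this decomposition certifies tw(G) ≤ 2. For the lower bound, the 3 vertices {b, d, f} are pairwise adjacent, and any tree decomposition puts a clique entirely inside one bag — forcing width ≥ 2. Hence tw(G) = 2 exactly.

Treewidth 2.
Bags: B1 = {a, h, i}  B2 = {g, h, i}  B3 = {c, h, i}  B4 = {b, c, i}  B5 = {b, f, i}  B6 = {b, d, f}  B7 = {e, g, i}
Tree: B1–B2, B2–B3, B3–B4, B4–B5, B5–B6, B2–B7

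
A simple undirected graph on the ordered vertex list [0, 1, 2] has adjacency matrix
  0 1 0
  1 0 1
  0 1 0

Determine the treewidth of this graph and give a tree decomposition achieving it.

The largest bag has 2 vertices, giving width 1; this decomposition certifies tw(G) ≤ 1. Since G has at least one edge (e.g. 0–1), it is not an edgeless graph, so tw(G) ≥ 1. Hence tw(G) = 1 exactly.

Treewidth 1.
One such decomposition:
Bags: B1 = {0, 1}  B2 = {1, 2}
Tree: B1–B2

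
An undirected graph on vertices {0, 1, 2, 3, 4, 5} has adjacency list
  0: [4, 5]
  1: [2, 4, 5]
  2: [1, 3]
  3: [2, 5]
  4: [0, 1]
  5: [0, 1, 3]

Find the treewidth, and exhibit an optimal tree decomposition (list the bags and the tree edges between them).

Each bag holds 3 vertices, so the decomposition has width 2, which upper-bounds the treewidth. Since 2–3–5–1–2 is a cycle in G, G is not acyclic. Forests are exactly the graphs of treewidth ≤ 1, so tw(G) ≥ 2. Therefore the treewidth is 2.

Treewidth 2.
One such decomposition:
Bags: B1 = {1, 2, 3}  B2 = {1, 3, 5}  B3 = {1, 4, 5}  B4 = {0, 4, 5}
Tree: B1–B2, B2–B3, B3–B4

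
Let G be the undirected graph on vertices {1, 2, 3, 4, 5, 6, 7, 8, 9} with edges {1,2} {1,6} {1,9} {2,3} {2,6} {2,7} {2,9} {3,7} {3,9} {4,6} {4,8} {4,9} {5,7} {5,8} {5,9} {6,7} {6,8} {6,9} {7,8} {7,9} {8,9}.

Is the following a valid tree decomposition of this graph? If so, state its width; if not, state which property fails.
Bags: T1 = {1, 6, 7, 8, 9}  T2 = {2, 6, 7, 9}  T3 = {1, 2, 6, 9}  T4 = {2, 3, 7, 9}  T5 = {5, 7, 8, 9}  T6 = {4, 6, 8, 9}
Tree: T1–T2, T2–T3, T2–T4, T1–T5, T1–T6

No — bags containing vertex 1 are not connected in the tree.

A tree decomposition must satisfy three properties: every vertex lies in some bag; for every edge, both endpoints lie together in some bag; and for every vertex, the bags containing it form a connected subtree. Here bags containing vertex 1 are not connected in the tree, so the decomposition is invalid.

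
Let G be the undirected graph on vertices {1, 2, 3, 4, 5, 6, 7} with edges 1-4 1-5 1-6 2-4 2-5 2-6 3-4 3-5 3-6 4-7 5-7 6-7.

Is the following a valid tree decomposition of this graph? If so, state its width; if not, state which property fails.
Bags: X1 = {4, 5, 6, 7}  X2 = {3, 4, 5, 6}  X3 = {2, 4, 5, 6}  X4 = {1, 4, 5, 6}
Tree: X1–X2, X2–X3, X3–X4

Vertex coverage: the bags together contain {1, 2, 3, 4, 5, 6, 7}, the full vertex set. Edge coverage: each edge of G has both endpoints in at least one bag. Running intersection: for every vertex, the bags containing it form a connected subtree. All three properties hold, so this is a valid tree decomposition of width max|bag| − 1 = 3, and hence tw(G) ≤ 3.

Yes; width 3.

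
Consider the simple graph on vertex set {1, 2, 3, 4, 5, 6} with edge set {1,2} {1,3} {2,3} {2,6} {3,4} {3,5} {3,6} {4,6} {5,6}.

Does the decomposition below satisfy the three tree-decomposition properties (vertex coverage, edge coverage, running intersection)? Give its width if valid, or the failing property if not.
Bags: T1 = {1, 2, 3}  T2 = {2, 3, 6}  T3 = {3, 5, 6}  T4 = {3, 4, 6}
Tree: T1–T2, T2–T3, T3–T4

Every vertex of G appears in some bag (union = {1, 2, 3, 4, 5, 6}); every edge is covered by a bag; and for each vertex v the set of bags containing v is connected in the bag tree. The decomposition is therefore valid. The largest bag has 3 vertices, so the width is 2.

Yes; width 2.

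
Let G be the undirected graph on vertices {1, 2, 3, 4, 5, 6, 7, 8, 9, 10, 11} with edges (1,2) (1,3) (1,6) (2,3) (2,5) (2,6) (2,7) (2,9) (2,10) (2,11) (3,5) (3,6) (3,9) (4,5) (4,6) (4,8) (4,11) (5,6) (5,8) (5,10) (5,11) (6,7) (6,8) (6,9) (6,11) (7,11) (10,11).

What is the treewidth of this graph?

3

A width-3 tree decomposition is:
Bags: B1 = {2, 3, 5, 6}  B2 = {2, 5, 6, 11}  B3 = {2, 5, 10, 11}  B4 = {4, 5, 6, 11}  B5 = {2, 3, 6, 9}  B6 = {1, 2, 3, 6}  B7 = {2, 6, 7, 11}  B8 = {4, 5, 6, 8}
Tree: B1–B2, B2–B3, B2–B4, B1–B5, B5–B6, B2–B7, B4–B8
The largest bag has 4 vertices, giving width 3; this decomposition certifies tw(G) ≤ 3. On the other hand G contains the 4-clique {2, 5, 10, 11}. A clique must lie in a single bag of any decomposition, so no decomposition can have width below 3. Hence tw(G) = 3 exactly.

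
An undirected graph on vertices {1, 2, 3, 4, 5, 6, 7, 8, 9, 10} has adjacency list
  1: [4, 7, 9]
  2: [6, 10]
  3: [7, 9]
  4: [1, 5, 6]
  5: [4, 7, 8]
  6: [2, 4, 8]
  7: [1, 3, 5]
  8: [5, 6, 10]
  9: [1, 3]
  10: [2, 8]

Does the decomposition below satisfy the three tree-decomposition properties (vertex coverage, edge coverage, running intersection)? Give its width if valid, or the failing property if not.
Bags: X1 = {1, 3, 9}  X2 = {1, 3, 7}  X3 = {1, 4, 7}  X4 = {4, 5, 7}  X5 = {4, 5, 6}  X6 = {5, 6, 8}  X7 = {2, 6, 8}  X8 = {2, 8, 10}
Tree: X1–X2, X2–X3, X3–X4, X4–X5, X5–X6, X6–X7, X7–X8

Checking the three conditions: (i) the bags cover all of {1, 2, 3, 4, 5, 6, 7, 8, 9, 10}; (ii) for each edge, some bag contains both endpoints; (iii) the bags containing any fixed vertex form a subtree. All hold, so the decomposition is valid with width 3 − 1 = 2.

Yes; width 2.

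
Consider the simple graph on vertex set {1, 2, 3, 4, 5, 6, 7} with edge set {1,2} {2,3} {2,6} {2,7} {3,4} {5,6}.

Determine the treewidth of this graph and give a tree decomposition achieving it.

Every bag has size at most 2, so the width is 2 − 1 = 1 and tw(G) ≤ 1. Any graph with an edge has treewidth ≥ 1, and G has the edge 7–2. The upper and lower bounds meet at 1, so that is the treewidth.

Treewidth 1.
Bags: B1 = {2, 7}  B2 = {2, 3}  B3 = {2, 6}  B4 = {1, 2}  B5 = {3, 4}  B6 = {5, 6}
Tree: B1–B2, B2–B3, B1–B4, B2–B5, B3–B6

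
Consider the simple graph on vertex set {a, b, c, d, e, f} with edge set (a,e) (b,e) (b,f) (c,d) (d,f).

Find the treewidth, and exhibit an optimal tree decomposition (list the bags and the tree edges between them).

The largest bag has 2 vertices, giving width 1; this decomposition certifies tw(G) ≤ 1. Since G has at least one edge (e.g. c–d), it is not an edgeless graph, so tw(G) ≥ 1. Hence tw(G) = 1 exactly.

Treewidth 1.
One such decomposition:
Bags: B1 = {c, d}  B2 = {d, f}  B3 = {b, f}  B4 = {b, e}  B5 = {a, e}
Tree: B1–B2, B2–B3, B3–B4, B4–B5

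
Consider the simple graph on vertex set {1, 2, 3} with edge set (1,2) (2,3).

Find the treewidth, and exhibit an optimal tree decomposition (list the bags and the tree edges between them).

The largest bag has 2 vertices, giving width 1; this decomposition certifies tw(G) ≤ 1. Any graph with an edge has treewidth ≥ 1, and G has the edge 1–2. Hence tw(G) = 1 exactly.

Treewidth 1.
One optimal decomposition is:
Bags: B1 = {1, 2}  B2 = {2, 3}
Tree: B1–B2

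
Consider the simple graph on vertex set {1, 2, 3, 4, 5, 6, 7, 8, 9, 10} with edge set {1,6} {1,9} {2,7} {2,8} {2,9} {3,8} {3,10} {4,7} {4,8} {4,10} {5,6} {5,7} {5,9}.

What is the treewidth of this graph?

2

A width-2 tree decomposition is:
Bags: B1 = {1, 6, 9}  B2 = {5, 6, 9}  B3 = {2, 5, 9}  B4 = {2, 5, 7}  B5 = {2, 7, 8}  B6 = {4, 7, 8}  B7 = {3, 4, 8}  B8 = {3, 4, 10}
Tree: B1–B2, B2–B3, B3–B4, B4–B5, B5–B6, B6–B7, B7–B8
Every bag has size at most 3, so the width is 3 − 1 = 2 and tw(G) ≤ 2. The edges 1–6–5–9–1 form a cycle, so G is not a tree and its treewidth is at least 2. The upper and lower bounds meet at 2, so that is the treewidth.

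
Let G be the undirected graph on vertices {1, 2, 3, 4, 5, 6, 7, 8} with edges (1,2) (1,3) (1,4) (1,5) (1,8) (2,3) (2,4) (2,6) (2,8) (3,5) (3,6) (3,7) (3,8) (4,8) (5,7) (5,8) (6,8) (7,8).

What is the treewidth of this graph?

3

A width-3 tree decomposition is:
Bags: B1 = {1, 2, 4, 8}  B2 = {1, 2, 3, 8}  B3 = {1, 3, 5, 8}  B4 = {2, 3, 6, 8}  B5 = {3, 5, 7, 8}
Tree: B1–B2, B2–B3, B2–B4, B3–B5
Each bag holds 4 vertices, so the decomposition has width 3, which upper-bounds the treewidth. For the lower bound, the 4 vertices {1, 2, 3, 8} are pairwise adjacent, and any tree decomposition puts a clique entirely inside one bag — forcing width ≥ 3. Therefore the treewidth is 3.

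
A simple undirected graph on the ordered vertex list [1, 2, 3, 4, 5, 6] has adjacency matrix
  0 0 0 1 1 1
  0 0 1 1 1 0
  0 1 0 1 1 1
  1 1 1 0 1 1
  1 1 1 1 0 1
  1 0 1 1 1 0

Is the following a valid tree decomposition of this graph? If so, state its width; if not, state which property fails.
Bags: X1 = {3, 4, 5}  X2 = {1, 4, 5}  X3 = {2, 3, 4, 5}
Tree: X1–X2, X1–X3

No — vertex 6 appears in no bag.

A tree decomposition must satisfy three properties: every vertex lies in some bag; for every edge, both endpoints lie together in some bag; and for every vertex, the bags containing it form a connected subtree. Here vertex 6 appears in no bag, so the decomposition is invalid.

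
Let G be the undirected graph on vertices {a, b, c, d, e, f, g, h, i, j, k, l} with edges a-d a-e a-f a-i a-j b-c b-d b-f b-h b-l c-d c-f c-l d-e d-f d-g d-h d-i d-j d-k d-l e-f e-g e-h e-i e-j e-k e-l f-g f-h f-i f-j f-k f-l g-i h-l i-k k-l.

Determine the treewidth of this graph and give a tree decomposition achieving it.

The largest bag has 5 vertices, giving width 4; this decomposition certifies tw(G) ≤ 4. For the lower bound, the 5 vertices {a, d, e, f, j} are pairwise adjacent, and any tree decomposition puts a clique entirely inside one bag — forcing width ≥ 4. Therefore the treewidth is 4.

Treewidth 4.
One such decomposition:
Bags: B1 = {d, e, f, i, k}  B2 = {a, d, e, f, i}  B3 = {d, e, f, g, i}  B4 = {d, e, f, k, l}  B5 = {d, e, f, h, l}  B6 = {b, d, f, h, l}  B7 = {a, d, e, f, j}  B8 = {b, c, d, f, l}
Tree: B1–B2, B2–B3, B1–B4, B4–B5, B5–B6, B2–B7, B6–B8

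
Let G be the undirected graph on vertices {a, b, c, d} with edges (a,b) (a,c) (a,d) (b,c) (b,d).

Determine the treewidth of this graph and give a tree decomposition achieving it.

Each bag holds 3 vertices, so the decomposition has width 2, which upper-bounds the treewidth. For the lower bound, the 3 vertices {a, b, d} are pairwise adjacent, and any tree decomposition puts a clique entirely inside one bag — forcing width ≥ 2. Therefore the treewidth is 2.

Treewidth 2.
One optimal decomposition is:
Bags: B1 = {a, b, d}  B2 = {a, b, c}
Tree: B1–B2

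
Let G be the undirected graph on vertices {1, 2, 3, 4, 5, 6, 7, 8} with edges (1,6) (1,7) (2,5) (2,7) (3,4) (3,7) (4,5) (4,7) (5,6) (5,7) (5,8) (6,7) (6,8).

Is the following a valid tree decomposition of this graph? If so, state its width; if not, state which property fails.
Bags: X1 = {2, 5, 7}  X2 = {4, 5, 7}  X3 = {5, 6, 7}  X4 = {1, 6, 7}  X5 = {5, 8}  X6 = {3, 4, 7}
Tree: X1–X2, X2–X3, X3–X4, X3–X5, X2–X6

No — edge (6,8) lies in no bag.

A tree decomposition must satisfy three properties: every vertex lies in some bag; for every edge, both endpoints lie together in some bag; and for every vertex, the bags containing it form a connected subtree. Here edge (6,8) lies in no bag, so the decomposition is invalid.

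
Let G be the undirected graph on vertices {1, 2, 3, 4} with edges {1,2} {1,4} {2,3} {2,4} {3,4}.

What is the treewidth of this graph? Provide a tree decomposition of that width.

Treewidth 2.
Bags: B1 = {1, 2, 4}  B2 = {2, 3, 4}
Tree: B1–B2

Every bag has size at most 3, so the width is 3 − 1 = 2 and tw(G) ≤ 2. Conversely, {1, 2, 4} is a clique of size 3, and the vertices of any clique must share a bag in every tree decomposition; so some bag has ≥ 3 vertices and tw(G) ≥ 2. Combining the bounds, tw(G) = 2.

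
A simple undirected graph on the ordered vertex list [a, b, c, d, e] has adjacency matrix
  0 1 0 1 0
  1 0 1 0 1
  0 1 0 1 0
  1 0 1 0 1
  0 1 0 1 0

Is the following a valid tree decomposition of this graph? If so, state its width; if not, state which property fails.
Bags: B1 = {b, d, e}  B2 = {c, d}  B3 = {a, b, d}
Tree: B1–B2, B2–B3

A tree decomposition must satisfy three properties: every vertex lies in some bag; for every edge, both endpoints lie together in some bag; and for every vertex, the bags containing it form a connected subtree. Here edge (b,c) lies in no bag, so the decomposition is invalid.

No — edge (b,c) lies in no bag.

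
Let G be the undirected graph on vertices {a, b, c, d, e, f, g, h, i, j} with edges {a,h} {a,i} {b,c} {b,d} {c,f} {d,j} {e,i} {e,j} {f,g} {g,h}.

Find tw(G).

A width-2 tree decomposition is:
Bags: B1 = {b, d, j}  B2 = {b, e, j}  B3 = {b, e, i}  B4 = {a, b, i}  B5 = {a, b, h}  B6 = {b, g, h}  B7 = {b, f, g}  B8 = {b, c, f}
Tree: B1–B2, B2–B3, B3–B4, B4–B5, B5–B6, B6–B7, B7–B8
Each bag holds 3 vertices, so the decomposition has width 2, which upper-bounds the treewidth. The edges b–d–j–e–i–a–h–g–f–c–b form a cycle, so G is not a tree and its treewidth is at least 2. Hence tw(G) = 2 exactly.

2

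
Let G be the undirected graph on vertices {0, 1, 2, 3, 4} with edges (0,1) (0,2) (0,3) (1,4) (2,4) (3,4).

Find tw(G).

A width-2 tree decomposition is:
Bags: B1 = {0, 2, 4}  B2 = {0, 1, 4}  B3 = {0, 3, 4}
Tree: B1–B2, B2–B3
The largest bag has 3 vertices, giving width 2; this decomposition certifies tw(G) ≤ 2. The edges 0–2–4–1–0 form a cycle, so G is not a tree and its treewidth is at least 2. Therefore the treewidth is 2.

2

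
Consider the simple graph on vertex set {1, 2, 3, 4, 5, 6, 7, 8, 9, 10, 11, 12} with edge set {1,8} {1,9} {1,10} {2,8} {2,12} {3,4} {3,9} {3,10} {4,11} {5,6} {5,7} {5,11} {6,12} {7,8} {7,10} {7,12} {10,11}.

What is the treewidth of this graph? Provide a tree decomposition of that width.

The largest bag has 4 vertices, giving width 3; this decomposition certifies tw(G) ≤ 3. For the lower bound: the 4 vertex sets {2,6,12}, {5}, {7}, {1,8,10,11} are disjoint, each induces a connected subgraph, and every pair is joined by at least one edge of G. Contracting each set to a single vertex therefore yields K_{4} as a minor, and since treewidth is minor-monotone, tw(G) ≥ tw(K_{4}) = 3. Therefore the treewidth is 3.

Treewidth 3.
One such decomposition:
Bags: B1 = {2, 5, 6, 12}  B2 = {2, 5, 7, 12}  B3 = {2, 5, 7, 8}  B4 = {5, 7, 8, 11}  B5 = {7, 8, 10, 11}  B6 = {1, 8, 10, 11}  B7 = {1, 4, 10, 11}  B8 = {1, 3, 4, 10}  B9 = {1, 3, 4, 9}
Tree: B1–B2, B2–B3, B3–B4, B4–B5, B5–B6, B6–B7, B7–B8, B8–B9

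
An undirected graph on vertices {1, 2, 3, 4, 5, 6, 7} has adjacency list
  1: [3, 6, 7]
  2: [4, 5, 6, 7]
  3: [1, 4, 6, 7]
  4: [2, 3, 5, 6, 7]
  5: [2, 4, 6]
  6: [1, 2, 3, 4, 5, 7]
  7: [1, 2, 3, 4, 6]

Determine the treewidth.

A width-3 tree decomposition is:
Bags: B1 = {1, 3, 6, 7}  B2 = {3, 4, 6, 7}  B3 = {2, 4, 6, 7}  B4 = {2, 4, 5, 6}
Tree: B1–B2, B2–B3, B3–B4
Every bag has size at most 4, so the width is 4 − 1 = 3 and tw(G) ≤ 3. Conversely, {1, 3, 6, 7} is a clique of size 4, and the vertices of any clique must share a bag in every tree decomposition; so some bag has ≥ 4 vertices and tw(G) ≥ 3. The upper and lower bounds meet at 3, so that is the treewidth.

3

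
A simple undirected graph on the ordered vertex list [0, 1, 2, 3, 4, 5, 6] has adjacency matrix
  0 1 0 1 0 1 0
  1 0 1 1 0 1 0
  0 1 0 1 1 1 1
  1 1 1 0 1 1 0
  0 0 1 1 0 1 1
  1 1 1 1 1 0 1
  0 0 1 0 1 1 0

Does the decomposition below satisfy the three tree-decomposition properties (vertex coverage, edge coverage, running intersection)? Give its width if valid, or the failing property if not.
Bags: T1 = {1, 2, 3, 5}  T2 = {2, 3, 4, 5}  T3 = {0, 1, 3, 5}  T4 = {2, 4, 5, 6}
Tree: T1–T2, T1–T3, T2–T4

Vertex coverage: the bags together contain {0, 1, 2, 3, 4, 5, 6}, the full vertex set. Edge coverage: each edge of G has both endpoints in at least one bag. Running intersection: for every vertex, the bags containing it form a connected subtree. All three properties hold, so this is a valid tree decomposition of width max|bag| − 1 = 3, and hence tw(G) ≤ 3.

Yes; width 3.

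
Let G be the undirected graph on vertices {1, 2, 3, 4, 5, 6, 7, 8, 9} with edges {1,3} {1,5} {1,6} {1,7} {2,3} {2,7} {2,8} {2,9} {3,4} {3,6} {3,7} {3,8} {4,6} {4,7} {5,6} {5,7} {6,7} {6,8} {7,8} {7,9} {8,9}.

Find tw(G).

A width-3 tree decomposition is:
Bags: B1 = {1, 3, 6, 7}  B2 = {3, 4, 6, 7}  B3 = {3, 6, 7, 8}  B4 = {1, 5, 6, 7}  B5 = {2, 3, 7, 8}  B6 = {2, 7, 8, 9}
Tree: B1–B2, B1–B3, B1–B4, B3–B5, B5–B6
Every bag has size at most 4, so the width is 4 − 1 = 3 and tw(G) ≤ 3. Conversely, {2, 7, 8, 9} is a clique of size 4, and the vertices of any clique must share a bag in every tree decomposition; so some bag has ≥ 4 vertices and tw(G) ≥ 3. Combining the bounds, tw(G) = 3.

3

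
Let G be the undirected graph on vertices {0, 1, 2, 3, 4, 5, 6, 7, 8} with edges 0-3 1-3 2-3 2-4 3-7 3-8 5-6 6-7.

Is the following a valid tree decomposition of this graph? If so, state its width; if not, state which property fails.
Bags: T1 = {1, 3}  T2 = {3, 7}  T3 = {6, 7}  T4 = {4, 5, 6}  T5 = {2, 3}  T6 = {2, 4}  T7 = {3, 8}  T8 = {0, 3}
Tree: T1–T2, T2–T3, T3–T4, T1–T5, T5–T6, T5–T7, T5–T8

A tree decomposition must satisfy three properties: every vertex lies in some bag; for every edge, both endpoints lie together in some bag; and for every vertex, the bags containing it form a connected subtree. Here bags containing vertex 4 are not connected in the tree, so the decomposition is invalid.

No — bags containing vertex 4 are not connected in the tree.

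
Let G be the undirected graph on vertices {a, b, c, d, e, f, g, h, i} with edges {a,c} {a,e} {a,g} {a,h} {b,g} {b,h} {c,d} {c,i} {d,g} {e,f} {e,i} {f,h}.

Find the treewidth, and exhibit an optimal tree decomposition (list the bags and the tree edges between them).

Treewidth 3.
One such decomposition:
Bags: B1 = {b, d, g, h}  B2 = {a, d, g, h}  B3 = {a, c, d, h}  B4 = {a, c, f, h}  B5 = {a, c, e, f}  B6 = {c, e, f, i}
Tree: B1–B2, B2–B3, B3–B4, B4–B5, B5–B6

Each bag holds 4 vertices, so the decomposition has width 3, which upper-bounds the treewidth. For the lower bound: the 4 vertex sets {b,d,g}, {h}, {a}, {c,e,f,i} are disjoint, each induces a connected subgraph, and every pair is joined by at least one edge of G. Contracting each set to a single vertex therefore yields K_{4} as a minor, and since treewidth is minor-monotone, tw(G) ≥ tw(K_{4}) = 3. Therefore the treewidth is 3.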